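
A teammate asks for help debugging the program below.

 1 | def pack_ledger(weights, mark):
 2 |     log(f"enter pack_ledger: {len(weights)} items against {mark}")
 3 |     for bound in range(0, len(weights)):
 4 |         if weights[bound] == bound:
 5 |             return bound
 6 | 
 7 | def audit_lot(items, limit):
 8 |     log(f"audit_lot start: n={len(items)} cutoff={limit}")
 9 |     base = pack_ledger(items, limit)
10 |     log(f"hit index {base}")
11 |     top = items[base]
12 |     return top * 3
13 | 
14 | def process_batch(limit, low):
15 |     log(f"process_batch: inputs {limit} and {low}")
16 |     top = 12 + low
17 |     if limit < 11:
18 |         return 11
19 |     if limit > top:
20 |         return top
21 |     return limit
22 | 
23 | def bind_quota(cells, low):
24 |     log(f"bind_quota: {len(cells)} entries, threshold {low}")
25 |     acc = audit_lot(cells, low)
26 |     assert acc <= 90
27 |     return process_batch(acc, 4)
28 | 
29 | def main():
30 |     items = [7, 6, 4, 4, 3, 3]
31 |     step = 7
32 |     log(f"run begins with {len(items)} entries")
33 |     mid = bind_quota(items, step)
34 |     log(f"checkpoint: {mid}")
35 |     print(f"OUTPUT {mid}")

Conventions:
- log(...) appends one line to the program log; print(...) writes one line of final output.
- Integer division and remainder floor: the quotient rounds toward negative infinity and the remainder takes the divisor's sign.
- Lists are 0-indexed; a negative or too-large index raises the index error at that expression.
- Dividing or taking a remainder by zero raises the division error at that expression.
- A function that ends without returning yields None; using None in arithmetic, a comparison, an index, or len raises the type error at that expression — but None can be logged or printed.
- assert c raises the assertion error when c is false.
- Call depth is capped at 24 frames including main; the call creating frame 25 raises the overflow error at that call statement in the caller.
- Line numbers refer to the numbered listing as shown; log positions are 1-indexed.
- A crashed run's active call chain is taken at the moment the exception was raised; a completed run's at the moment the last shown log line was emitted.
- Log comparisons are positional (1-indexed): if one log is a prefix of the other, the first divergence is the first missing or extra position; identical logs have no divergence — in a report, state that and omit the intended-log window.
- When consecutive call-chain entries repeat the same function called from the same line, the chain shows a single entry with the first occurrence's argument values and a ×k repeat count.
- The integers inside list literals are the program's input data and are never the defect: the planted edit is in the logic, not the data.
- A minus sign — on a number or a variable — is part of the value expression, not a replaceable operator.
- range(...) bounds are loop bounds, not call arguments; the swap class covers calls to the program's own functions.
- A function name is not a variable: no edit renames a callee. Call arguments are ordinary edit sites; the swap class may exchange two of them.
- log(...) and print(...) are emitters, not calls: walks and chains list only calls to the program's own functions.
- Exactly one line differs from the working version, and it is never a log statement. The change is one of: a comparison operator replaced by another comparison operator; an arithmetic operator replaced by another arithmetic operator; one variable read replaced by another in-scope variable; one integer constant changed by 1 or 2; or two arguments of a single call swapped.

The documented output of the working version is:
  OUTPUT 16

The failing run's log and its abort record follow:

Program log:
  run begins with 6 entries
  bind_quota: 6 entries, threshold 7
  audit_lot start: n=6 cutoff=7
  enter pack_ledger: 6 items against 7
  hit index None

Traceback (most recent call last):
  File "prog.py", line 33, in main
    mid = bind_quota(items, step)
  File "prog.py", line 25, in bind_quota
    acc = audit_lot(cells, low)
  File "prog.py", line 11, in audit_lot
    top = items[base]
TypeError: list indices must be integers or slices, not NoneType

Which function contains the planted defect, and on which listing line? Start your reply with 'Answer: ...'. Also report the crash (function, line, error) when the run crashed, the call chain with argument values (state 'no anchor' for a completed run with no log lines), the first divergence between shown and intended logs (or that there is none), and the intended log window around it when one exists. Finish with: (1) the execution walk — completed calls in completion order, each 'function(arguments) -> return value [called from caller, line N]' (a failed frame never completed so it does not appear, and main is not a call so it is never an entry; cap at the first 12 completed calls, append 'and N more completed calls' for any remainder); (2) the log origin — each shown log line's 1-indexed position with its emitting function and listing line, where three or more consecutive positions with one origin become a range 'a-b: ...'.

Answer: the defect is in pack_ledger at line 4.
The tell: Everything matches until log position 5, which reads 'hit index None' in place of 'hit index 0'.
Crash: audit_lot, line 11, TypeError.
Call chain: main -> bind_quota([7, 6, 4, 4, 3, 3], 7) (called at line 33) -> audit_lot([7, 6, 4, 4, 3, 3], 7) (called at line 25).
First divergence: position 5; shown 'hit index None' vs intended 'hit index 0'.
Intended log window:
  3: audit_lot start: n=6 cutoff=7
  4: enter pack_ledger: 6 items against 7
  5: hit index 0
  6: process_batch: inputs 21 and 4
Execution walk:
  pack_ledger([7, 6, 4, 4, 3, 3], 7) -> None  [called from audit_lot, line 9]
Origin of each log line:
  1: from main, line 32
  2: from bind_quota, line 24
  3: from audit_lot, line 8
  4: from pack_ledger, line 2
  5: from audit_lot, line 10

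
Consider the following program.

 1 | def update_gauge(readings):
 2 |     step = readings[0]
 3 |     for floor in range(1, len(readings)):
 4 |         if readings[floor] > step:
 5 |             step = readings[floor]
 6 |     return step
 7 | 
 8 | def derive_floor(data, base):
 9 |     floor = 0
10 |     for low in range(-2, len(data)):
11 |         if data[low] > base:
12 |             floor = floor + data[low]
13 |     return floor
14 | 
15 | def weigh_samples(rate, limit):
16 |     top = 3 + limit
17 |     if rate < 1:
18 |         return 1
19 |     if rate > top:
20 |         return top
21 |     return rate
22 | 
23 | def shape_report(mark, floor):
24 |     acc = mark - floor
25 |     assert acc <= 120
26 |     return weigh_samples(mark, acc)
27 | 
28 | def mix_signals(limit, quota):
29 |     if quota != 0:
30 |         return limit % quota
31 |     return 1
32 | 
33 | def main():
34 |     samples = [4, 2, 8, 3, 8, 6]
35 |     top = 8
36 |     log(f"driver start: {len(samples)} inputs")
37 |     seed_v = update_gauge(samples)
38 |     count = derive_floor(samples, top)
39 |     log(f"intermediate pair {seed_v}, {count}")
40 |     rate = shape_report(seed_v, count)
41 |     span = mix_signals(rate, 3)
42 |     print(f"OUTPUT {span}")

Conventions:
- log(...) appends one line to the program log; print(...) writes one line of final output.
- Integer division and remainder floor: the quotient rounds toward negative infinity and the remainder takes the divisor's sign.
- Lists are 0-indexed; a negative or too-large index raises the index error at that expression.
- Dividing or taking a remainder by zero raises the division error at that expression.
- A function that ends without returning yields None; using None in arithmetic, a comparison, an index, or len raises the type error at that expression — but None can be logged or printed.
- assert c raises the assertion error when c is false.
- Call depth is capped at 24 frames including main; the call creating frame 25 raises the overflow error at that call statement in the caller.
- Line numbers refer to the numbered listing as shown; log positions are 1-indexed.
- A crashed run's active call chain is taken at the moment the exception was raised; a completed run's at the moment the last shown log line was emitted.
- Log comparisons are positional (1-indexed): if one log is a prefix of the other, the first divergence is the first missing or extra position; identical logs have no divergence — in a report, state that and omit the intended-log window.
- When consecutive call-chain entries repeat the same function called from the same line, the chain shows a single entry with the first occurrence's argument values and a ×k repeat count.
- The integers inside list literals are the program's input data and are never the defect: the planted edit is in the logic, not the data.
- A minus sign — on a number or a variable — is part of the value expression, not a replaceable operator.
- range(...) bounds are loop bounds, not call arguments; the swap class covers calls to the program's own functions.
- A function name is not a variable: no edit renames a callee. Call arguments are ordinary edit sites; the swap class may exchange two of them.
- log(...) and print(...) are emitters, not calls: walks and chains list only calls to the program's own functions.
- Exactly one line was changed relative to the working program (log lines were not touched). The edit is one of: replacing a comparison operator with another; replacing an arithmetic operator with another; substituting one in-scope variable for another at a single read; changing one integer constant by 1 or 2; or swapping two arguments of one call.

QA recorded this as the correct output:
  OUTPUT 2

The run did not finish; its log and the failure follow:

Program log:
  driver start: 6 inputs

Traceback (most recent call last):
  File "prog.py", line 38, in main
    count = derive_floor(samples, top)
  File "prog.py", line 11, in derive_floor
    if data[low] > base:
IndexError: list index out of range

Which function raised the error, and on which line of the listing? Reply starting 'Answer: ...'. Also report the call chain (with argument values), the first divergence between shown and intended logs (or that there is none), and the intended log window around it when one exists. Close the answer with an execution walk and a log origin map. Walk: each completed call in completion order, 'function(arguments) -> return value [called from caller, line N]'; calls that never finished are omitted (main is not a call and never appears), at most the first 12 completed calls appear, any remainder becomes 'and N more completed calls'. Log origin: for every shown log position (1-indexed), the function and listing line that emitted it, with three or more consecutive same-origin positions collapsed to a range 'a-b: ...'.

Answer: the error was raised in derive_floor, line 11.
The tell: The faulty run's log stops after 1 line; the working version's next line would be 'intermediate pair 8, 0'.
Call chain: main -> derive_floor([4, 2, 8, 3, 8, 6], 8) (called at line 38).
First divergence: position 2 — the faulty run's log ends after 1 line; the working version continues with 'intermediate pair 8, 0'.
Intended log window:
  1: driver start: 6 inputs
  2: intermediate pair 8, 0
Execution walk:
  update_gauge([4, 2, 8, 3, 8, 6]) -> 8  [called from main, line 37]
Log line origins:
  1 — main, line 36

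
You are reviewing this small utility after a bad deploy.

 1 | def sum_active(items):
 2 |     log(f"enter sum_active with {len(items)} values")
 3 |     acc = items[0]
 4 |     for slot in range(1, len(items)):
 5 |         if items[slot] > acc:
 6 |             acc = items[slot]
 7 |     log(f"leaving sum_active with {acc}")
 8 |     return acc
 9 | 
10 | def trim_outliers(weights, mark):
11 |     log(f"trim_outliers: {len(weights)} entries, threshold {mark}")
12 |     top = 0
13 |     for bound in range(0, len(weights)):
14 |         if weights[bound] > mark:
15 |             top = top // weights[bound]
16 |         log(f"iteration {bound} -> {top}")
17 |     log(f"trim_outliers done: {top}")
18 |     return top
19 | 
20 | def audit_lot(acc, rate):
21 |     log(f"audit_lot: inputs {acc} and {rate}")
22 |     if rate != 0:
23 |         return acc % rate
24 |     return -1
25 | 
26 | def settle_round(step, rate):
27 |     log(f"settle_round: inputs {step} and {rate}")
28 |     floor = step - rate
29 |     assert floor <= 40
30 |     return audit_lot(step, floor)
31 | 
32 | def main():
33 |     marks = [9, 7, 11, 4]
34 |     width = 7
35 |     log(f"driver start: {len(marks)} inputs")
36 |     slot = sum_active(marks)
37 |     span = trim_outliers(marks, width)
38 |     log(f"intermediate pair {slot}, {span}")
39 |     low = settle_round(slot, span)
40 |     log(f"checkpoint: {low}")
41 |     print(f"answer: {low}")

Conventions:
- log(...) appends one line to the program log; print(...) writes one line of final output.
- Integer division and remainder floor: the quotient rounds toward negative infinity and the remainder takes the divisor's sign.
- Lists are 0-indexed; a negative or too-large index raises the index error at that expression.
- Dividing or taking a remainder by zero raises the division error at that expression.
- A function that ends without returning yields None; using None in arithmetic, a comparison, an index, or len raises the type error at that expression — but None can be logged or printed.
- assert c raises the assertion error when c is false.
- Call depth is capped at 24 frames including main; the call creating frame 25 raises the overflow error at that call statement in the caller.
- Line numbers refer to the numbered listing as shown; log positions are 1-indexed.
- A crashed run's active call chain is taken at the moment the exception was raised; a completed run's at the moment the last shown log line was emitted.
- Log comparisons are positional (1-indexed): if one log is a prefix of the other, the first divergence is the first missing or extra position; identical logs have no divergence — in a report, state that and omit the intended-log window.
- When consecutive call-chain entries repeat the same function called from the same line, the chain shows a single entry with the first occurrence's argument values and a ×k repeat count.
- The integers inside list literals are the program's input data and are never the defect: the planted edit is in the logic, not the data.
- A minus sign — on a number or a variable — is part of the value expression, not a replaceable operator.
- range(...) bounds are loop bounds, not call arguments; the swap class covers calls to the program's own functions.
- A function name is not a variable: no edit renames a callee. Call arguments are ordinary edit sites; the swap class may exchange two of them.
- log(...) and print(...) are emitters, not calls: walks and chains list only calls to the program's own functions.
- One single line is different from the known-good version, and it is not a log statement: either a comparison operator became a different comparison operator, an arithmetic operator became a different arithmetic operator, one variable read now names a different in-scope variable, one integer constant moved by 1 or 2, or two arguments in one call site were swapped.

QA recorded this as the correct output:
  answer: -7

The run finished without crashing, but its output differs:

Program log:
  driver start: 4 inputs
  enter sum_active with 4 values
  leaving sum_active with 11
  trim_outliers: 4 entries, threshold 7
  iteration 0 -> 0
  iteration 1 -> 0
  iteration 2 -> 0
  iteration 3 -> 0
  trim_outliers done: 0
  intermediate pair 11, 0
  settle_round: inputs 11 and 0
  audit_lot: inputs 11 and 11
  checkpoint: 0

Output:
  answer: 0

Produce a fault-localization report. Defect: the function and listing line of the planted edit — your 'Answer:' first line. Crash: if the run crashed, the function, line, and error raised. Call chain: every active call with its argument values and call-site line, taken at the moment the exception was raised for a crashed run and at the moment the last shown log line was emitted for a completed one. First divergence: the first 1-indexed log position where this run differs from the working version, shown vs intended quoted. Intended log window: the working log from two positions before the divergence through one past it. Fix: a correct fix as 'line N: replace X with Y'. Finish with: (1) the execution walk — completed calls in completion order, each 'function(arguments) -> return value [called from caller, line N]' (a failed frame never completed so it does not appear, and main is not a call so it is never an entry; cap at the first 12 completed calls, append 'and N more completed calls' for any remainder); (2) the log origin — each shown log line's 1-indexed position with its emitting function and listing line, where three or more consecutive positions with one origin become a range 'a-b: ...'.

Answer: the defect is in trim_outliers at line 15.
The tell: Log line 5 is where behavior first shows: 'iteration 0 -> 0' appears instead of 'iteration 0 -> 9'.
Call chain: main.
First divergence: position 5 — shown 'iteration 0 -> 0', intended 'iteration 0 -> 9'.
Intended log window:
  3: leaving sum_active with 11
  4: trim_outliers: 4 entries, threshold 7
  5: iteration 0 -> 9
  6: iteration 1 -> 9
Execution walk:
  sum_active([9, 7, 11, 4]) -> 11  [called from main, line 36]
  trim_outliers([9, 7, 11, 4], 7) -> 0  [called from main, line 37]
  audit_lot(11, 11) -> 0  [called from settle_round, line 30]
  settle_round(11, 0) -> 0  [called from main, line 39]
Origin of each log line:
  1: emitted by main (line 35)
  2: emitted by sum_active (line 2)
  3: emitted by sum_active (line 7)
  4: emitted by trim_outliers (line 11)
  5-8: emitted by trim_outliers (line 16)
  9: emitted by trim_outliers (line 17)
  10: emitted by main (line 38)
  11: emitted by settle_round (line 27)
  12: emitted by audit_lot (line 21)
  13: emitted by main (line 40)
A correct fix: line 15: replace `//` with `+`.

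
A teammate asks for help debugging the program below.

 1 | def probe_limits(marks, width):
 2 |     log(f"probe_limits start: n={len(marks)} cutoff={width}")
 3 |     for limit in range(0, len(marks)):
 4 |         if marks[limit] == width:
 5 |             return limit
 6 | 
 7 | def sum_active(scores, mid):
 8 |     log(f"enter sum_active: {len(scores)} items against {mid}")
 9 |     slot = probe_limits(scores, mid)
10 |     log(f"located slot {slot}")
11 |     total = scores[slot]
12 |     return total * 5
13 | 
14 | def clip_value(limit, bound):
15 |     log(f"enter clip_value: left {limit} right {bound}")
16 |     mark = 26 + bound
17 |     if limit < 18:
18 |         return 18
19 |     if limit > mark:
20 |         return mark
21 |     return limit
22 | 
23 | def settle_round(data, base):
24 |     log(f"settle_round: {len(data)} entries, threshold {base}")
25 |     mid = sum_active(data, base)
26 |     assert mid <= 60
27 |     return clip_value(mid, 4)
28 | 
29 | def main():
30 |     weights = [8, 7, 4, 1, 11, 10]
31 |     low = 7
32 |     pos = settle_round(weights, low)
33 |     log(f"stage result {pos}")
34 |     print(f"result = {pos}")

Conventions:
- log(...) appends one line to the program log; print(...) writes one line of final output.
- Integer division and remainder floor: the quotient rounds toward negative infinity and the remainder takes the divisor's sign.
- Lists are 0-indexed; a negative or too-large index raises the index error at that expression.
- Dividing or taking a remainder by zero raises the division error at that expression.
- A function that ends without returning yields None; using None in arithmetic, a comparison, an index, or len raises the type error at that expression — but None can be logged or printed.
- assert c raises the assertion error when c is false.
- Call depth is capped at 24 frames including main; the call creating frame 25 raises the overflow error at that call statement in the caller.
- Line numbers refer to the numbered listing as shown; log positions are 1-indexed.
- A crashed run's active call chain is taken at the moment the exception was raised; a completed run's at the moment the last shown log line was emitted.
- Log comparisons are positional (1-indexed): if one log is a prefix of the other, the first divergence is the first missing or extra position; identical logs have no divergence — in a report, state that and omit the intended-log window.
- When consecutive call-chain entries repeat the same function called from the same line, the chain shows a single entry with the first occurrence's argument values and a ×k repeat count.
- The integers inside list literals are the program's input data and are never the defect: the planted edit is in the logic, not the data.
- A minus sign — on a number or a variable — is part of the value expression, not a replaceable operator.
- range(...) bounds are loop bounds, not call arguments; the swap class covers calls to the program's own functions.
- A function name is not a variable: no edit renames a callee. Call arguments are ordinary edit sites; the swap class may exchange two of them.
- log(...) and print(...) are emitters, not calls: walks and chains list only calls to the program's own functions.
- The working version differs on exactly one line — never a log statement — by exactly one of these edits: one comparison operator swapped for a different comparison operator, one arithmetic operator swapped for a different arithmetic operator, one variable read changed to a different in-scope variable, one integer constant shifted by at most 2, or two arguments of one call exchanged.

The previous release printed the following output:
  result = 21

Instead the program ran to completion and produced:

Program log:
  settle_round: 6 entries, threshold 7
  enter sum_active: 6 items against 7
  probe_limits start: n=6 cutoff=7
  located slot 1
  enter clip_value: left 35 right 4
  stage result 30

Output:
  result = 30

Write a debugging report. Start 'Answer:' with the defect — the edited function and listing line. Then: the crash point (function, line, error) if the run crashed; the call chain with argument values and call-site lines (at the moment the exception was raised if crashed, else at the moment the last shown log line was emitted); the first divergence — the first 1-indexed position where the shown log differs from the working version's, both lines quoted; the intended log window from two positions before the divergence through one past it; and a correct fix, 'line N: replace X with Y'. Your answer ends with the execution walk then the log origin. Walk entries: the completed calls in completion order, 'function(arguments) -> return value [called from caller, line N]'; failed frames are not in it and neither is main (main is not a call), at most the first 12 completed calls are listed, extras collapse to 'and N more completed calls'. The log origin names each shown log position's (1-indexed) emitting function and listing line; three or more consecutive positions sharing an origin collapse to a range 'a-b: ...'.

Answer: the defect is in sum_active at line 12.
Key fact: The earliest visible damage is log position 5 — 'enter clip_value: left 35 right 4' rather than the intended 'enter clip_value: left 21 right 4'.
Call chain: main.
First divergence: position 5 — shown 'enter clip_value: left 35 right 4', intended 'enter clip_value: left 21 right 4'.
Intended log window:
  3: probe_limits start: n=6 cutoff=7
  4: located slot 1
  5: enter clip_value: left 21 right 4
  6: stage result 21
Execution walk:
  probe_limits([8, 7, 4, 1, 11, 10], 7) -> 1  [called from sum_active, line 9]
  sum_active([8, 7, 4, 1, 11, 10], 7) -> 35  [called from settle_round, line 25]
  clip_value(35, 4) -> 30  [called from settle_round, line 27]
  settle_round([8, 7, 4, 1, 11, 10], 7) -> 30  [called from main, line 32]
Log origins:
  1: emitted by settle_round (line 24)
  2: emitted by sum_active (line 8)
  3: emitted by probe_limits (line 2)
  4: emitted by sum_active (line 10)
  5: emitted by clip_value (line 15)
  6: emitted by main (line 33)
A correct fix: line 12: replace `5` with `3`.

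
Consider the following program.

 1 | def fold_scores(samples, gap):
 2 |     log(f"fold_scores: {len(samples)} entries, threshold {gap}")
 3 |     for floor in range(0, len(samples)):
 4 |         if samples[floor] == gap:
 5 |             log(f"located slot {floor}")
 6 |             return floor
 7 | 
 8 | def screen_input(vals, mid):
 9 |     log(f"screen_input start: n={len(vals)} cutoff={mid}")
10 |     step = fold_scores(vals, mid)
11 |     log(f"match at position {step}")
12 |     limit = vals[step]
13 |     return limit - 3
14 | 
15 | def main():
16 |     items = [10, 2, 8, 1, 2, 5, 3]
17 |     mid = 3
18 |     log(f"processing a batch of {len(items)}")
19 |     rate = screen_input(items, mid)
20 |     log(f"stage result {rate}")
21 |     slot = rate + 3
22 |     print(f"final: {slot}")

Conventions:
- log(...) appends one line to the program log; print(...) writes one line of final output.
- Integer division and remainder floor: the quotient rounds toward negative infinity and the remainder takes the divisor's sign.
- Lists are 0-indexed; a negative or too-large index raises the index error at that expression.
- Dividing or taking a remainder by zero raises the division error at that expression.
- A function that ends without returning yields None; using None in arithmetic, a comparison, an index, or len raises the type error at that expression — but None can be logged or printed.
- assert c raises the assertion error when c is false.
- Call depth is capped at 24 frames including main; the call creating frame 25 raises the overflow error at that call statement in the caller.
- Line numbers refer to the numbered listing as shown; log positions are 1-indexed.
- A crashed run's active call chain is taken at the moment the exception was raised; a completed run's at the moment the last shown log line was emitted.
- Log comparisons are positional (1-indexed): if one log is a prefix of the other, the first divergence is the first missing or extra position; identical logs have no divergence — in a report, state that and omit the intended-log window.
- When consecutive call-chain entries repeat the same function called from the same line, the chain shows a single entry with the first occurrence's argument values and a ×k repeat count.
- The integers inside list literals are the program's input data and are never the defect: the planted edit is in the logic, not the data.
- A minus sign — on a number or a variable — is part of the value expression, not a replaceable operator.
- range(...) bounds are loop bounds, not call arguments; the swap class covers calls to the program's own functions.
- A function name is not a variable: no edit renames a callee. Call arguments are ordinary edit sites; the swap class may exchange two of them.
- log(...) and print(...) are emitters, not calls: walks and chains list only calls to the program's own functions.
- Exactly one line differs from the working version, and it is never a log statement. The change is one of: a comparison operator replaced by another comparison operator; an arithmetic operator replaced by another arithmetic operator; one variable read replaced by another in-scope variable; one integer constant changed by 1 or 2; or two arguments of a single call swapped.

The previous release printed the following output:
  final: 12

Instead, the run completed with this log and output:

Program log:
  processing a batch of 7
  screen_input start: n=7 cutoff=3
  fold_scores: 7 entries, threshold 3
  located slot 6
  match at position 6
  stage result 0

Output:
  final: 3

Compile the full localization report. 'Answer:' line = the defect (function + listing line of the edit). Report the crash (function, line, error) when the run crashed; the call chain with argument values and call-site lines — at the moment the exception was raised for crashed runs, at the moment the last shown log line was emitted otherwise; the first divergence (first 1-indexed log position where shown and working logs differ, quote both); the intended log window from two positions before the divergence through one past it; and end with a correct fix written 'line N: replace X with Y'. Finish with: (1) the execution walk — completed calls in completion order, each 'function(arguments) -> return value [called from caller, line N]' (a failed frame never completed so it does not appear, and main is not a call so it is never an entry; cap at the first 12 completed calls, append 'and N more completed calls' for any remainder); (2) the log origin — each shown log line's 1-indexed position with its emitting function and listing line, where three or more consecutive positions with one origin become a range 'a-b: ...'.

Answer: the defect is in screen_input at line 13.
Key observation: The earliest visible damage is log position 6 — 'stage result 0' rather than the intended 'stage result 9'.
Call chain: main.
First divergence: position 6 — the shown line 'stage result 0' should read 'stage result 9'.
Intended log window:
  4: located slot 6
  5: match at position 6
  6: stage result 9
Execution walk:
  fold_scores([10, 2, 8, 1, 2, 5, 3], 3) -> 6  [called from screen_input, line 10]
  screen_input([10, 2, 8, 1, 2, 5, 3], 3) -> 0  [called from main, line 19]
Origin of each log line:
  1: from main, line 18
  2: from screen_input, line 9
  3: from fold_scores, line 2
  4: from fold_scores, line 5
  5: from screen_input, line 11
  6: from main, line 20
A correct fix: line 13: replace `-` with `*`.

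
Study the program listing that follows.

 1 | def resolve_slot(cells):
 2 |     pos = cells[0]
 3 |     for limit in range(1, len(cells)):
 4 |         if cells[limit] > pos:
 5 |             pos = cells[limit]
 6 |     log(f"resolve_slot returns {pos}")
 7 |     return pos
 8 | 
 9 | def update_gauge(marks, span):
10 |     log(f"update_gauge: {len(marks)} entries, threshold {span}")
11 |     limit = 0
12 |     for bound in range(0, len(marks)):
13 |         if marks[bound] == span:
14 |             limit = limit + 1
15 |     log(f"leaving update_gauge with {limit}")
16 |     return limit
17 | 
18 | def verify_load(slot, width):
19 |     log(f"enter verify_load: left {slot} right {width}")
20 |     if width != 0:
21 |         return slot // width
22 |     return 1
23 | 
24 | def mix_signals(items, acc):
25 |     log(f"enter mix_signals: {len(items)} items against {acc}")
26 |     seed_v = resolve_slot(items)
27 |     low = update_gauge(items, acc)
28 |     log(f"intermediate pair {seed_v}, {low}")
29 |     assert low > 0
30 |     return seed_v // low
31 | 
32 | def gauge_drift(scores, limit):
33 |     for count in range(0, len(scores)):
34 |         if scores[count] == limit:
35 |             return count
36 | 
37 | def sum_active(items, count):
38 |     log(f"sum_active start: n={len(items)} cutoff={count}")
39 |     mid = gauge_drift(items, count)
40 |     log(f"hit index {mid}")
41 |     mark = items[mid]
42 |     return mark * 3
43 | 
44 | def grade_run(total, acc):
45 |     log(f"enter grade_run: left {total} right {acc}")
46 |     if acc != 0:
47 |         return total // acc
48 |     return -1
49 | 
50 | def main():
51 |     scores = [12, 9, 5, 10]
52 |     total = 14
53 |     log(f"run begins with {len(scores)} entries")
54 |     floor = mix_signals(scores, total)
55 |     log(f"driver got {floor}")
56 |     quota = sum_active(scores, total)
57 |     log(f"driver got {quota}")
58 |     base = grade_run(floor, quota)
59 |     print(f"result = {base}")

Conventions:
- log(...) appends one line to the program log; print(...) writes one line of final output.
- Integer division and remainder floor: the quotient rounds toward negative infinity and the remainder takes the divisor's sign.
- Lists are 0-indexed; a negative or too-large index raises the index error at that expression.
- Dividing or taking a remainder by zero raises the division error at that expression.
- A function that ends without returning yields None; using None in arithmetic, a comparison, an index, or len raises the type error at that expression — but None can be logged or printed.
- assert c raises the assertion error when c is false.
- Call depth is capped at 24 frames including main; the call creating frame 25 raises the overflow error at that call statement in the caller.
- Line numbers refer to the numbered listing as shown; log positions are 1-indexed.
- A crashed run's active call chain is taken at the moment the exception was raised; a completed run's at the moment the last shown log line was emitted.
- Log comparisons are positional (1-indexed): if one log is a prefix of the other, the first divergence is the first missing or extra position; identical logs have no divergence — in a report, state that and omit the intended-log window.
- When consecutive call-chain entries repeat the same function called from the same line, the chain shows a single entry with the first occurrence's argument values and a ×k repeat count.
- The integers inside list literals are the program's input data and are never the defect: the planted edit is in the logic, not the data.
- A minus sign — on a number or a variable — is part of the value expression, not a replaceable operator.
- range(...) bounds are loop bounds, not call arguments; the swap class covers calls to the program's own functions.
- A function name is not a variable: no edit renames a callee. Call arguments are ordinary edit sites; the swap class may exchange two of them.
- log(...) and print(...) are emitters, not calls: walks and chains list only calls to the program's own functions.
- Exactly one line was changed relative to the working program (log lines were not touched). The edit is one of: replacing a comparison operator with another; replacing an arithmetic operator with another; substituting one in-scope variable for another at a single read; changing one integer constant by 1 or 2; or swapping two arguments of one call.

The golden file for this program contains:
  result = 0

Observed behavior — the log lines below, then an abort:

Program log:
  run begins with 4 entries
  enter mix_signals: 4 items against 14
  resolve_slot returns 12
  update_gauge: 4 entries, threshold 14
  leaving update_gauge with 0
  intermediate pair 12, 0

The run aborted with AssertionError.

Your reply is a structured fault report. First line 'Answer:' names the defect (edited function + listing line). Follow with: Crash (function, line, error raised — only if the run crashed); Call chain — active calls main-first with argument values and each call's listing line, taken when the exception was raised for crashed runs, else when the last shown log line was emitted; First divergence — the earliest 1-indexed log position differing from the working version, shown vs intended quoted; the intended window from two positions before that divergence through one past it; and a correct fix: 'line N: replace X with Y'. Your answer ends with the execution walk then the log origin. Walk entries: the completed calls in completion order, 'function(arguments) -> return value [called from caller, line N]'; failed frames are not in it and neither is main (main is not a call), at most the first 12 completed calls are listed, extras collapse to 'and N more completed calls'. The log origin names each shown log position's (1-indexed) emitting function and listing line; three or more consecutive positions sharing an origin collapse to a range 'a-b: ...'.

Answer: the defect is in main at line 52.
The tell: The earliest visible damage is log position 2 — 'enter mix_signals: 4 items against 14' rather than the intended 'enter mix_signals: 4 items against 12'.
Crash: mix_signals, line 29, AssertionError.
Call chain: main -> mix_signals([12, 9, 5, 10], 14) (called at line 54).
First divergence: position 2; shown 'enter mix_signals: 4 items against 14' vs intended 'enter mix_signals: 4 items against 12'.
Intended log window:
  1: run begins with 4 entries
  2: enter mix_signals: 4 items against 12
  3: resolve_slot returns 12
Execution walk:
  resolve_slot([12, 9, 5, 10]) -> 12  [called from mix_signals, line 26]
  update_gauge([12, 9, 5, 10], 14) -> 0  [called from mix_signals, line 27]
Origin of each log line:
  1: logged in main at line 53
  2: logged in mix_signals at line 25
  3: logged in resolve_slot at line 6
  4: logged in update_gauge at line 10
  5: logged in update_gauge at line 15
  6: logged in mix_signals at line 28
A correct fix: line 52: replace `14` with `12`.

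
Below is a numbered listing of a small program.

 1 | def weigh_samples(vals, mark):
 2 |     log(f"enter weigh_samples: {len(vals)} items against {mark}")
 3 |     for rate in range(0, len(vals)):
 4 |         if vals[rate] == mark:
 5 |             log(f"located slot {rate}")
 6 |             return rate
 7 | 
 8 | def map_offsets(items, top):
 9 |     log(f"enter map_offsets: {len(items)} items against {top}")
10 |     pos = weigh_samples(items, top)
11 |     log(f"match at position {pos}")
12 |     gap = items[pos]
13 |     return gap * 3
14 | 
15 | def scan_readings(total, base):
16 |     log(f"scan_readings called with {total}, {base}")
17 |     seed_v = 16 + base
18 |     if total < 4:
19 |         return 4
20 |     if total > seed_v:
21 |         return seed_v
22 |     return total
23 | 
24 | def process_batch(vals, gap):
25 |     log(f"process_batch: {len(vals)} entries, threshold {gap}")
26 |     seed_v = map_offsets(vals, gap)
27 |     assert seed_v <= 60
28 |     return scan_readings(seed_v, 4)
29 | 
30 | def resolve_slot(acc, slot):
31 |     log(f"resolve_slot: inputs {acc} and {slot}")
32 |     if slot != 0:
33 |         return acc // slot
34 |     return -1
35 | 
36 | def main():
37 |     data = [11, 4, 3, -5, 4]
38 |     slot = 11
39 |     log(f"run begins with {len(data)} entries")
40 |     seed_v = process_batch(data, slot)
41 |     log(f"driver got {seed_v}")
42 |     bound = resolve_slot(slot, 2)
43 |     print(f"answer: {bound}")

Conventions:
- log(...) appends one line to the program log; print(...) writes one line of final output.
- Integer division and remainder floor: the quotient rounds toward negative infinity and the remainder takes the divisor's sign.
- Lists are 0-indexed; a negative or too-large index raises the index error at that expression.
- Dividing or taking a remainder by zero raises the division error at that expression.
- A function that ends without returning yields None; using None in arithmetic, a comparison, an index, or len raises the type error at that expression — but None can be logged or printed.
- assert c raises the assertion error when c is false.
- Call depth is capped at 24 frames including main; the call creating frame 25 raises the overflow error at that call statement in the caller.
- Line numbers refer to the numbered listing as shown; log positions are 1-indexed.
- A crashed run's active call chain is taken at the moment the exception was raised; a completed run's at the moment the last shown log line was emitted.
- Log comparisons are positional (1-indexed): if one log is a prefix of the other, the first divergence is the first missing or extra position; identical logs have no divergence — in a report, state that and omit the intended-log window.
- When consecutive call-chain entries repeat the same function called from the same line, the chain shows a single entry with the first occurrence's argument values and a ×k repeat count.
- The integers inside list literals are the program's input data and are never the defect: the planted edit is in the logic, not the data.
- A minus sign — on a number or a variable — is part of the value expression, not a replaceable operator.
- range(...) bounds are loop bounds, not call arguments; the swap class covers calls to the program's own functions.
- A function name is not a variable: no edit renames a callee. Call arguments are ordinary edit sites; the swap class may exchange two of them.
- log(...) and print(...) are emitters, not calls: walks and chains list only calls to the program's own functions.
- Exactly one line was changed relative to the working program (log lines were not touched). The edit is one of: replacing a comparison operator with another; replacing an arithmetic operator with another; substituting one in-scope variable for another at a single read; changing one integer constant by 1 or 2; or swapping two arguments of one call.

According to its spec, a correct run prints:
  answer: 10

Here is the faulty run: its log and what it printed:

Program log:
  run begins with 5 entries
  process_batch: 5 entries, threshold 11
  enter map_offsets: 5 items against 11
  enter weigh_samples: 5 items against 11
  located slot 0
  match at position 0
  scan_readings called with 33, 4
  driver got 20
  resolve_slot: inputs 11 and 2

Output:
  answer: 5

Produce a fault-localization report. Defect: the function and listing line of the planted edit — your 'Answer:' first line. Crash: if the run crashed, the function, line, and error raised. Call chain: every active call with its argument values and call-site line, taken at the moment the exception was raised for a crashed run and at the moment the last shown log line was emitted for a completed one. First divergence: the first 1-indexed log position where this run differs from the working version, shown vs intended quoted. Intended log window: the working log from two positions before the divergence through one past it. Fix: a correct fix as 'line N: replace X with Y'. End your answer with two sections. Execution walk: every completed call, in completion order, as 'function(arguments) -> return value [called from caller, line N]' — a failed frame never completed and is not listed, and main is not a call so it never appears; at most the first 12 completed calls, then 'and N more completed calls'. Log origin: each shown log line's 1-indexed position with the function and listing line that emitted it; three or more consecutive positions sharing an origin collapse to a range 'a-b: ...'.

Answer: the defect is in main at line 42.
Core observation: Everything matches until log position 9, which reads 'resolve_slot: inputs 11 and 2' in place of 'resolve_slot: inputs 20 and 2'.
Call chain: main -> resolve_slot(11, 2) (called at line 42).
First divergence: position 9; shown 'resolve_slot: inputs 11 and 2' vs intended 'resolve_slot: inputs 20 and 2'.
Intended log window:
  7: scan_readings called with 33, 4
  8: driver got 20
  9: resolve_slot: inputs 20 and 2
Execution walk:
  weigh_samples([11, 4, 3, -5, 4], 11) -> 0  [called from map_offsets, line 10]
  map_offsets([11, 4, 3, -5, 4], 11) -> 33  [called from process_batch, line 26]
  scan_readings(33, 4) -> 20  [called from process_batch, line 28]
  process_batch([11, 4, 3, -5, 4], 11) -> 20  [called from main, line 40]
  resolve_slot(11, 2) -> 5  [called from main, line 42]
Log origin:
  1: from main, line 39
  2: from process_batch, line 25
  3: from map_offsets, line 9
  4: from weigh_samples, line 2
  5: from weigh_samples, line 5
  6: from map_offsets, line 11
  7: from scan_readings, line 16
  8: from main, line 41
  9: from resolve_slot, line 31
A correct fix: line 42: replace `resolve_slot(slot, 2)` with `resolve_slot(seed_v, 2)`.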